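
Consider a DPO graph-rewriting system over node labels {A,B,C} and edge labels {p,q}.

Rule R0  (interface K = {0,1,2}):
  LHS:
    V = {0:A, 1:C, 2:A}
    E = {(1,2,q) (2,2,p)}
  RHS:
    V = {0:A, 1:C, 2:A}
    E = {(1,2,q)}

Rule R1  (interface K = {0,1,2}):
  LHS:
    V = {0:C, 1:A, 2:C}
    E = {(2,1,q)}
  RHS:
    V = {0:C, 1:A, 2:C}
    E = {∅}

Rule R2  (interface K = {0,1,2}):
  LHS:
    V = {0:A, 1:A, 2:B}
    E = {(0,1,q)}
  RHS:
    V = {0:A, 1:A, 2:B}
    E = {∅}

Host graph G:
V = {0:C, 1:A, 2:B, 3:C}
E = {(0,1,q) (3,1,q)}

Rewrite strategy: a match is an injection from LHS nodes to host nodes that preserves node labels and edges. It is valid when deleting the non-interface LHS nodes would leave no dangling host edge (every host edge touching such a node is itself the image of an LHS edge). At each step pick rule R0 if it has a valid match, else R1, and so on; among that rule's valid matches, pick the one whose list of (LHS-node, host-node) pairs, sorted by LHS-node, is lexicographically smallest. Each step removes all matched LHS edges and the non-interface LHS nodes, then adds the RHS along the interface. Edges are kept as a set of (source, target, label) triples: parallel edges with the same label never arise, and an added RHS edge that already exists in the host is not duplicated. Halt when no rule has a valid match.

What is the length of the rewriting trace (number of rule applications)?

[0] host  ⇒  4 nodes, 2 edges  {0-q->1 3-q->1}
[1] R1 @ {0↦0, 1↦1, 2↦3}  ⇒  4 nodes, 1 edges  {0-q->1}
[2] R1 @ {0↦3, 1↦1, 2↦0}  ⇒  4 nodes, 0 edges  {∅}
halt: no rule applies after step 2

Answer: 2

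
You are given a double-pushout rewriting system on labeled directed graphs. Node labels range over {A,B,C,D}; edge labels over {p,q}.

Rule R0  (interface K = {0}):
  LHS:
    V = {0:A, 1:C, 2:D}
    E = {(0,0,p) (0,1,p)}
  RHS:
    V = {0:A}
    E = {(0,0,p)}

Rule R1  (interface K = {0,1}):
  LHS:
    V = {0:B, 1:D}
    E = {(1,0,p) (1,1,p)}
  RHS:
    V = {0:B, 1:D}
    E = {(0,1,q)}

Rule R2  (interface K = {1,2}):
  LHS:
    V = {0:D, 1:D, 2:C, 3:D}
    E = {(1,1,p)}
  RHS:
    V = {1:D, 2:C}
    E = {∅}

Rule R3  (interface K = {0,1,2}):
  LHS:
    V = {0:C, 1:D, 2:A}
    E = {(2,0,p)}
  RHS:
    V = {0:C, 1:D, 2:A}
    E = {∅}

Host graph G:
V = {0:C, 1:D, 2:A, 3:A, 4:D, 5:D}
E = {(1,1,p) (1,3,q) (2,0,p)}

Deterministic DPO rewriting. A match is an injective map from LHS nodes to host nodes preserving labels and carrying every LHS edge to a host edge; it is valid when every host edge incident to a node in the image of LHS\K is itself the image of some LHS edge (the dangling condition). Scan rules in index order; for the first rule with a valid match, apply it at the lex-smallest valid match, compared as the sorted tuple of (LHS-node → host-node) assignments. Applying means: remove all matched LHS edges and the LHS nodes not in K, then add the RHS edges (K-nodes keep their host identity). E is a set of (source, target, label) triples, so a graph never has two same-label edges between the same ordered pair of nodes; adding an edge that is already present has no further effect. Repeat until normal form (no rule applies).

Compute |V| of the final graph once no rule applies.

initial: |V|=6 |E|=3  E = 1-p->1 1-q->3 2-p->0
step 1: apply R2 at {0↦4, 1↦1, 2↦0, 3↦5}  → |V|=4 |E|=2  E = 1-q->3 2-p->0
step 2: apply R3 at {0↦0, 1↦1, 2↦2}  → |V|=4 |E|=1  E = 1-q->3
halt: no rule applies after step 2
NF nodes: {0:C, 1:D, 2:A, 3:A}

Answer: 4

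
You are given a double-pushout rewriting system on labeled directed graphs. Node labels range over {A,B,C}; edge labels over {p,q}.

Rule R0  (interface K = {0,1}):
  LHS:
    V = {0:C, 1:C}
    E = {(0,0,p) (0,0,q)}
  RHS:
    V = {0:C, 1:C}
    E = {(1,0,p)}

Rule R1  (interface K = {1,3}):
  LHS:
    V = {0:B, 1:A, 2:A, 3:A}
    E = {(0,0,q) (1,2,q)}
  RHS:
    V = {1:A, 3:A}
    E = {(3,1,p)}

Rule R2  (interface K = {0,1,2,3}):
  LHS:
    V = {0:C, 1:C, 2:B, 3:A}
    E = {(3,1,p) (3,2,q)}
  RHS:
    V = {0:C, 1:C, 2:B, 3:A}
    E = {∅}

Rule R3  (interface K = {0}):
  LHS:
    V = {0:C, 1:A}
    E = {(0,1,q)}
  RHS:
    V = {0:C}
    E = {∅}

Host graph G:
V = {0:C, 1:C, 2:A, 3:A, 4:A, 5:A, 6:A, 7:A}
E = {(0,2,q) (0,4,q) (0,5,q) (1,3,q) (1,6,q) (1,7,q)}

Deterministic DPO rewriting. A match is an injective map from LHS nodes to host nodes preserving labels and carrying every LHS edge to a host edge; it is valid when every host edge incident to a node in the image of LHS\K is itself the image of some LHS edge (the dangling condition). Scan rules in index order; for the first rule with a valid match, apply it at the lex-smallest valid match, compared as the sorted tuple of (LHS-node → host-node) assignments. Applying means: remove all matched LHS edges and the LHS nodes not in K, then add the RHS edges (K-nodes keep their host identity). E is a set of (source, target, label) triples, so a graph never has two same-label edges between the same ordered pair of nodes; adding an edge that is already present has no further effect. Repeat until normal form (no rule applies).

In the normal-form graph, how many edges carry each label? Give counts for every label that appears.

Answer: (no edges)

Rewrite trace:
start.  V:8 E:6  edges: 0-q->2 0-q->4 0-q->5 1-q->3 1-q->6 1-q->7
1. fire R3 via {0↦0, 1↦2}  →  V:7 E:5  edges: 0-q->4 0-q->5 1-q->3 1-q->6 1-q->7
2. fire R3 via {0↦0, 1↦4}  →  V:6 E:4  edges: 0-q->5 1-q->3 1-q->6 1-q->7
3. fire R3 via {0↦0, 1↦5}  →  V:5 E:3  edges: 1-q->3 1-q->6 1-q->7
4. fire R3 via {0↦1, 1↦3}  →  V:4 E:2  edges: 1-q->6 1-q->7
5. fire R3 via {0↦1, 1↦6}  →  V:3 E:1  edges: 1-q->7
6. fire R3 via {0↦1, 1↦7}  →  V:2 E:0  edges: ∅
final graph: no rule applies after step 6
NF edges: []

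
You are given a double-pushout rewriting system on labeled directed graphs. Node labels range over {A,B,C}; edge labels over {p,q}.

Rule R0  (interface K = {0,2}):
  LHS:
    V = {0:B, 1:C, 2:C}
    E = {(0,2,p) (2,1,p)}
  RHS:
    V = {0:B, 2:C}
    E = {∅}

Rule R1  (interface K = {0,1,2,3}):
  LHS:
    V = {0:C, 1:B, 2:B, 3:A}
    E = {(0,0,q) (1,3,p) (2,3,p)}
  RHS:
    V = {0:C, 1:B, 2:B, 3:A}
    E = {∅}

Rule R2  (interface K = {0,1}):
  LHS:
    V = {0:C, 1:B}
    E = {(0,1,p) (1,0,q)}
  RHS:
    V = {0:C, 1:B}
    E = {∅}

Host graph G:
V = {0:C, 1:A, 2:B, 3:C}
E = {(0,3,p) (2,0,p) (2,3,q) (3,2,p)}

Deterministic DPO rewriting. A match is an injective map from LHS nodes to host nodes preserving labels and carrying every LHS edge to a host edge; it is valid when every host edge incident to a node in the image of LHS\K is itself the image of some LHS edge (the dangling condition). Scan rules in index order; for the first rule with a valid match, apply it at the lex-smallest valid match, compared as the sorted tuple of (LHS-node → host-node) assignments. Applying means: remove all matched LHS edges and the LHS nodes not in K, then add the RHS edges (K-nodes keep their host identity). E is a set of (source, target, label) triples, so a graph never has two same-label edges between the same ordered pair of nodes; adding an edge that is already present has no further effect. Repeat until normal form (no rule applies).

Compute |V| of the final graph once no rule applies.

Answer: 3

Derivation:
initial: |V|=4 |E|=4  E = 0-p->3 2-p->0 2-q->3 3-p->2
step 1: apply R2 at {0↦3, 1↦2}  → |V|=4 |E|=2  E = 0-p->3 2-p->0
step 2: apply R0 at {0↦2, 1↦3, 2↦0}  → |V|=3 |E|=0  E = ∅
halt: no rule applies after step 2
NF nodes: {0:C, 1:A, 2:B}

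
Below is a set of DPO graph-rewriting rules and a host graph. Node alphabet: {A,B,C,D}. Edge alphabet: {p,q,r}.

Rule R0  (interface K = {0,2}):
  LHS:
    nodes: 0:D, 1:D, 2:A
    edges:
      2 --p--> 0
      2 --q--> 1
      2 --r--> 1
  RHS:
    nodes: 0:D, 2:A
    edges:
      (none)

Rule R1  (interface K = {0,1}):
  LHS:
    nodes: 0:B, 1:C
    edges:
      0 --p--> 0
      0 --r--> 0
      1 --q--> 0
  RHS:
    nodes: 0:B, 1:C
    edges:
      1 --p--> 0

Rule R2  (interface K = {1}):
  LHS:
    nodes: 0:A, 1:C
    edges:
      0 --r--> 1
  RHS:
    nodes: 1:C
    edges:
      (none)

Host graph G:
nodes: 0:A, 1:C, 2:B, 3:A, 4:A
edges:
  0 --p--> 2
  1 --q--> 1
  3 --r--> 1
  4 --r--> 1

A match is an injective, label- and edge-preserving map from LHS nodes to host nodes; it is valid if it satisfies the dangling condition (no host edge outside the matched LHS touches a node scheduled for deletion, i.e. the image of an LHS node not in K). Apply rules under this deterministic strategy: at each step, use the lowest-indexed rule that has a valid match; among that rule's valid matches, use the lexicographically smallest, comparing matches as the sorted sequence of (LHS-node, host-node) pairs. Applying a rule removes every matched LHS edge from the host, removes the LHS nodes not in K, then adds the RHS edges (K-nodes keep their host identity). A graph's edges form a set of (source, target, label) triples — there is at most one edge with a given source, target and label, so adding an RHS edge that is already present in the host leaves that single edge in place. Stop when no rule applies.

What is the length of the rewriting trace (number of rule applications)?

[0] host  ⇒  5 nodes, 4 edges  {0-p->2 1-q->1 3-r->1 4-r->1}
[1] R2 @ {0↦3, 1↦1}  ⇒  4 nodes, 3 edges  {0-p->2 1-q->1 4-r->1}
[2] R2 @ {0↦4, 1↦1}  ⇒  3 nodes, 2 edges  {0-p->2 1-q->1}
normal form: no rule applies after step 2

Answer: 2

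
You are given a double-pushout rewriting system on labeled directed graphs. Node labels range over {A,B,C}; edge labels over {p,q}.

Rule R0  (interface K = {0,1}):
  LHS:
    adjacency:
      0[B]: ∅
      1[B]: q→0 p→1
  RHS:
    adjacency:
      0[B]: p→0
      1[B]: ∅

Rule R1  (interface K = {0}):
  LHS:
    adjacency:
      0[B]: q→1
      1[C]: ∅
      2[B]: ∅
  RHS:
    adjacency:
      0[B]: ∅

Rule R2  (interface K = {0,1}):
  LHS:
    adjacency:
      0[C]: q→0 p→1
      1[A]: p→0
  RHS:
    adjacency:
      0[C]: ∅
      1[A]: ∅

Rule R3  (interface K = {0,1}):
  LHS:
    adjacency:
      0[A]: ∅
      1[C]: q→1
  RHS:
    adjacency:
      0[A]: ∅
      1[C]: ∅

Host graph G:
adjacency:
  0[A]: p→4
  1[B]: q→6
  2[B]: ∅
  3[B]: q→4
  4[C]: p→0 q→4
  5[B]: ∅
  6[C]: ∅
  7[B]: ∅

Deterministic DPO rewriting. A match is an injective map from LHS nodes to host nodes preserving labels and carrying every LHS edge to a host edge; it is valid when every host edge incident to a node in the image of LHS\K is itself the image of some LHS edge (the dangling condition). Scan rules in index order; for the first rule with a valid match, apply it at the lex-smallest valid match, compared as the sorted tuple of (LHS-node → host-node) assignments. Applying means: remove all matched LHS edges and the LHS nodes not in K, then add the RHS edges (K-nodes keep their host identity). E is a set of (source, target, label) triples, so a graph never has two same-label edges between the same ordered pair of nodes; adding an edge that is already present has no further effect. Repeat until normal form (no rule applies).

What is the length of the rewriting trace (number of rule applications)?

[0] host  ⇒  8 nodes, 5 edges  {0-p->4 1-q->6 3-q->4 4-p->0 4-q->4}
[1] R1 @ {0↦1, 1↦6, 2↦2}  ⇒  6 nodes, 4 edges  {0-p->4 3-q->4 4-p->0 4-q->4}
[2] R2 @ {0↦4, 1↦0}  ⇒  6 nodes, 1 edges  {3-q->4}
[3] R1 @ {0↦3, 1↦4, 2↦1}  ⇒  4 nodes, 0 edges  {∅}
normal form: no rule applies after step 3

Answer: 3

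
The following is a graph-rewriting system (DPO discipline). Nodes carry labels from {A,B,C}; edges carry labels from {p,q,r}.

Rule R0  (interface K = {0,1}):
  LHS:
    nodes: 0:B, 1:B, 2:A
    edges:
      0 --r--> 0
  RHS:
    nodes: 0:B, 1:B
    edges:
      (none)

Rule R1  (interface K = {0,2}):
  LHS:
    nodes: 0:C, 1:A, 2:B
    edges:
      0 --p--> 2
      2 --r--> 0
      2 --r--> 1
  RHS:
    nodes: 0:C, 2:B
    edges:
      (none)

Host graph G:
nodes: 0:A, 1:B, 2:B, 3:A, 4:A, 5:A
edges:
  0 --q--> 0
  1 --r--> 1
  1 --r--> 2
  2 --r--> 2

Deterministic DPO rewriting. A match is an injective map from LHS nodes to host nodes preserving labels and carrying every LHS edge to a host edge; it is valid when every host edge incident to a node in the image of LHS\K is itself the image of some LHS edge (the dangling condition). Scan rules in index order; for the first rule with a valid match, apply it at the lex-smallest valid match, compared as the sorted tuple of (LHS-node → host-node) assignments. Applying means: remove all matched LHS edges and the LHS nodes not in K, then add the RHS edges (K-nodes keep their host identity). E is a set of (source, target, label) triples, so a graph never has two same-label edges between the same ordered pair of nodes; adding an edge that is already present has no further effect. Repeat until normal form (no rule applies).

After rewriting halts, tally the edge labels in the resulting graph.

[0] host  ⇒  6 nodes, 4 edges  {0-q->0 1-r->1 1-r->2 2-r->2}
[1] R0 @ {0↦1, 1↦2, 2↦3}  ⇒  5 nodes, 3 edges  {0-q->0 1-r->2 2-r->2}
[2] R0 @ {0↦2, 1↦1, 2↦4}  ⇒  4 nodes, 2 edges  {0-q->0 1-r->2}
normal form: no rule applies after step 2
NF edges: [(0, 0, 'q'), (1, 2, 'r')]

Answer: q:1 r:1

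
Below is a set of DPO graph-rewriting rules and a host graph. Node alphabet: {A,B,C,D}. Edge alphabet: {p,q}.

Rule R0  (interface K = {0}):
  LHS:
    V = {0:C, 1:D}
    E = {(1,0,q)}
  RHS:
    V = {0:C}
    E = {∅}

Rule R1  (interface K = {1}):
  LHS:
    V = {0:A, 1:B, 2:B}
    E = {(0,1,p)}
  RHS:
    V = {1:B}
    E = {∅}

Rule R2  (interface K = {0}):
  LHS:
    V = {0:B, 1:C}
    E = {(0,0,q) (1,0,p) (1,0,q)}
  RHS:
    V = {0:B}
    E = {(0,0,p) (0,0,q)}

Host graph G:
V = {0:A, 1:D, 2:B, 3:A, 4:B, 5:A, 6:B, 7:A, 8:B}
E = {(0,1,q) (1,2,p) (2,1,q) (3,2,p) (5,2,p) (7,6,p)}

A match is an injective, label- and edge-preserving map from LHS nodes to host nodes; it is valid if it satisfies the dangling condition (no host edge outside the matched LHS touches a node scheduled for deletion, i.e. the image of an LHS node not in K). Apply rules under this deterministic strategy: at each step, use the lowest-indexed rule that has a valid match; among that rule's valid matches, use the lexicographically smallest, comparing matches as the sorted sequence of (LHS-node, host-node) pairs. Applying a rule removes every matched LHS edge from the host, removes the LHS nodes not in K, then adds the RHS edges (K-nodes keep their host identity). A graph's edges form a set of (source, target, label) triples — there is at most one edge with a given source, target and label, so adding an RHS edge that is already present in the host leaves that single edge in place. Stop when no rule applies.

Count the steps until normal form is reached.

Answer: 2

Steps:
initial: |V|=9 |E|=6  E = 0-q->1 1-p->2 2-q->1 3-p->2 5-p->2 7-p->6
step 1: apply R1 at {0↦3, 1↦2, 2↦4}  → |V|=7 |E|=5  E = 0-q->1 1-p->2 2-q->1 5-p->2 7-p->6
step 2: apply R1 at {0↦5, 1↦2, 2↦8}  → |V|=5 |E|=4  E = 0-q->1 1-p->2 2-q->1 7-p->6
normal form: no rule applies after step 2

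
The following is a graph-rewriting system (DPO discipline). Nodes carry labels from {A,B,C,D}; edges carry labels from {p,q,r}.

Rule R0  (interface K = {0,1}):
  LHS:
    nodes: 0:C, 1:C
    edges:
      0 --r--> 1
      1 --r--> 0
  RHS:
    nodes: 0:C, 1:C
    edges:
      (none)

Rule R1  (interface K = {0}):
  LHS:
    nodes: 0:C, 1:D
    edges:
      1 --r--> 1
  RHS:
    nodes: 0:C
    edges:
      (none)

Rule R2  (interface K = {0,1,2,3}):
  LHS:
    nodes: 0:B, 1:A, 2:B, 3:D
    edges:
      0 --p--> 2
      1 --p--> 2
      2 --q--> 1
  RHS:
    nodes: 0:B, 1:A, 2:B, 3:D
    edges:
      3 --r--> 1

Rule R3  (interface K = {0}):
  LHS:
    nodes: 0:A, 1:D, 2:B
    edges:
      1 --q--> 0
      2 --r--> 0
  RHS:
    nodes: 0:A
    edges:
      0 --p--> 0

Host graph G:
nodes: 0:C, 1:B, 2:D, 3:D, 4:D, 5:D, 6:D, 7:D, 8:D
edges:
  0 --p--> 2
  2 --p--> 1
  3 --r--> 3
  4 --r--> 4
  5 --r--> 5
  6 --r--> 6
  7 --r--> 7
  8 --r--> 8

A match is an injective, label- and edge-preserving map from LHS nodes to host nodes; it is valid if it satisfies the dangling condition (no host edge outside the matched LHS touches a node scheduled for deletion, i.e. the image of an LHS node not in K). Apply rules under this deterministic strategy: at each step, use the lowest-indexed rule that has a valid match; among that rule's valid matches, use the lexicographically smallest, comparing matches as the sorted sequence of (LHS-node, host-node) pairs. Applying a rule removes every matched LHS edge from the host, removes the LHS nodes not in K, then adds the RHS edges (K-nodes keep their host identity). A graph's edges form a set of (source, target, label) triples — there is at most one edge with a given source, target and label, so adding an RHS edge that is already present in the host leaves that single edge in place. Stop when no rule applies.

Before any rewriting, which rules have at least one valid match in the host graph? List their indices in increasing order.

Answer: [R1]

Rewrite trace:
R0: no valid match — LHS pattern not found
R1: 6 valid matches — {0↦0, 1↦3}, {0↦0, 1↦4}, {0↦0, 1↦5} (+3 more)
R2: no valid match — LHS pattern not found
R3: no valid match — LHS pattern not found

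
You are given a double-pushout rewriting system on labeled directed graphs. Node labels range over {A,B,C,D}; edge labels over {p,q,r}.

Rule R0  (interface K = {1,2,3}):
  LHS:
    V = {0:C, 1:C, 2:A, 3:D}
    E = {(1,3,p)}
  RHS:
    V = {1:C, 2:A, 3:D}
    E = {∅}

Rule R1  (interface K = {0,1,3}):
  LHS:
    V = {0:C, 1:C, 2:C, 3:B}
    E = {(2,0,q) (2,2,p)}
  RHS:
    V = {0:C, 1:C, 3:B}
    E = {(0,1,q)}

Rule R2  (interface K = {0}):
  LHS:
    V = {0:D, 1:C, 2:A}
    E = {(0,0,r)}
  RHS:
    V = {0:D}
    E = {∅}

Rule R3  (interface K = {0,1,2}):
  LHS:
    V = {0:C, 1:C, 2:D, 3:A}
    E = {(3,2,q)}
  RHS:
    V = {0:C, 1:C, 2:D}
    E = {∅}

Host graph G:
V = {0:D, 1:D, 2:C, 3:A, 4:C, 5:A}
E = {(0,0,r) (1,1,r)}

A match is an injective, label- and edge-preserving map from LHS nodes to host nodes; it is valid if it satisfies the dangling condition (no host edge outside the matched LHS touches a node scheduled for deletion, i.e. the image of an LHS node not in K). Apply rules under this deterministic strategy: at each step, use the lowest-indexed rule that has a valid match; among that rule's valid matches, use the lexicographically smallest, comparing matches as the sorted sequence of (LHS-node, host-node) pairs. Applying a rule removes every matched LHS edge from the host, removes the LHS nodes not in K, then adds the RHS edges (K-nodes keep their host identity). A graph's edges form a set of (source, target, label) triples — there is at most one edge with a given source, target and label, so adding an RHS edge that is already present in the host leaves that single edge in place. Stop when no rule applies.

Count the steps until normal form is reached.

[0] host  ⇒  6 nodes, 2 edges  {0-r->0 1-r->1}
[1] R2 @ {0↦0, 1↦2, 2↦3}  ⇒  4 nodes, 1 edges  {1-r->1}
[2] R2 @ {0↦1, 1↦4, 2↦5}  ⇒  2 nodes, 0 edges  {∅}
normal form: no rule applies after step 2

Answer: 2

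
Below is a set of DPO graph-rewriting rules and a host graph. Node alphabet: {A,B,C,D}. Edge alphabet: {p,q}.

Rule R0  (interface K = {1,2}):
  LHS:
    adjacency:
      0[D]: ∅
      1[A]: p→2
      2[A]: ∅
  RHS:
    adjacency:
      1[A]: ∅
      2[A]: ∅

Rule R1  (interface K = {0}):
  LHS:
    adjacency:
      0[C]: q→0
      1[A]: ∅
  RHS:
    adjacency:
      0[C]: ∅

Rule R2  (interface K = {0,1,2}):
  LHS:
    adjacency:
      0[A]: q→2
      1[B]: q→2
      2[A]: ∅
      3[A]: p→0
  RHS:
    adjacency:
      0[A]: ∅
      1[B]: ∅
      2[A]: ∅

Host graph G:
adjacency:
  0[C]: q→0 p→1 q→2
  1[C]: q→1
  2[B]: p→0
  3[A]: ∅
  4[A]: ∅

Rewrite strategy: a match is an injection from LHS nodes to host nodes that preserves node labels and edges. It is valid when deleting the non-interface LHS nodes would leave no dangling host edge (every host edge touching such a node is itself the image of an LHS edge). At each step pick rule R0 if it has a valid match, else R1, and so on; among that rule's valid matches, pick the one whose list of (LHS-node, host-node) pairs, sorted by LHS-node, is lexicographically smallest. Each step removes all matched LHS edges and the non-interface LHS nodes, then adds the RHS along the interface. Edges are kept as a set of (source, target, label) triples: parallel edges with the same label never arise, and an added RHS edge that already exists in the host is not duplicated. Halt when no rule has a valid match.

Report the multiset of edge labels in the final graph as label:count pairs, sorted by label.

Answer: p:2 q:1

Steps:
initial: |V|=5 |E|=5  E = 0-q->0 0-p->1 0-q->2 1-q->1 2-p->0
step 1: apply R1 at {0↦0, 1↦3}  → |V|=4 |E|=4  E = 0-p->1 0-q->2 1-q->1 2-p->0
step 2: apply R1 at {0↦1, 1↦4}  → |V|=3 |E|=3  E = 0-p->1 0-q->2 2-p->0
final graph: no rule applies after step 2
NF edges: [(0, 1, 'p'), (0, 2, 'q'), (2, 0, 'p')]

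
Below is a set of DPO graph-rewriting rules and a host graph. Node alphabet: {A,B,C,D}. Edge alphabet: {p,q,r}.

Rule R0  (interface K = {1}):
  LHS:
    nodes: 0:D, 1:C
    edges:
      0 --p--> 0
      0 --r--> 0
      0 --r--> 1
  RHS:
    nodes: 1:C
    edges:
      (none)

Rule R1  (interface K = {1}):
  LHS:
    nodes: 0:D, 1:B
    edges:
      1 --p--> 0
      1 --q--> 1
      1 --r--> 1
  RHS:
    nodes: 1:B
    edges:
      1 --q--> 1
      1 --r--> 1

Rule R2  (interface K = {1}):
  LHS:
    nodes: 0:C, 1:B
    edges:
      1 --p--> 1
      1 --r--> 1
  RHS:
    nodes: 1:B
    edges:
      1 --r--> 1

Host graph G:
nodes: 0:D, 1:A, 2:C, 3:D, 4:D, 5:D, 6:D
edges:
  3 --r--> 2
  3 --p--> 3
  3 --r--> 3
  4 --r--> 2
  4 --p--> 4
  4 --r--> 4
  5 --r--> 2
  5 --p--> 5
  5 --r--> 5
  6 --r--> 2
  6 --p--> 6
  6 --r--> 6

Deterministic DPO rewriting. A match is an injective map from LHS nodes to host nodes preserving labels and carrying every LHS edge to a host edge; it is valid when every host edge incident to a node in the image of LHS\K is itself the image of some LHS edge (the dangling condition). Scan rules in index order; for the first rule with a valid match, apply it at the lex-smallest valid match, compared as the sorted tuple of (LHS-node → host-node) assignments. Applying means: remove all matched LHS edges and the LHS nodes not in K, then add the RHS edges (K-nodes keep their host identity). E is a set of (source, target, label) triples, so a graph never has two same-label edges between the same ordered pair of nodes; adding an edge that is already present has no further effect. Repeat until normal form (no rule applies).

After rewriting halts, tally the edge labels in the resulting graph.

start.  V:7 E:12  edges: 3-r->2 3-p->3 3-r->3 4-r->2 4-p->4 4-r->4 5-r->2 5-p->5 5-r->5 6-r->2 6-p->6 6-r->6
1. fire R0 via {0↦3, 1↦2}  →  V:6 E:9  edges: 4-r->2 4-p->4 4-r->4 5-r->2 5-p->5 5-r->5 6-r->2 6-p->6 6-r->6
2. fire R0 via {0↦4, 1↦2}  →  V:5 E:6  edges: 5-r->2 5-p->5 5-r->5 6-r->2 6-p->6 6-r->6
3. fire R0 via {0↦5, 1↦2}  →  V:4 E:3  edges: 6-r->2 6-p->6 6-r->6
4. fire R0 via {0↦6, 1↦2}  →  V:3 E:0  edges: ∅
normal form: no rule applies after step 4
NF edges: []

Answer: (no edges)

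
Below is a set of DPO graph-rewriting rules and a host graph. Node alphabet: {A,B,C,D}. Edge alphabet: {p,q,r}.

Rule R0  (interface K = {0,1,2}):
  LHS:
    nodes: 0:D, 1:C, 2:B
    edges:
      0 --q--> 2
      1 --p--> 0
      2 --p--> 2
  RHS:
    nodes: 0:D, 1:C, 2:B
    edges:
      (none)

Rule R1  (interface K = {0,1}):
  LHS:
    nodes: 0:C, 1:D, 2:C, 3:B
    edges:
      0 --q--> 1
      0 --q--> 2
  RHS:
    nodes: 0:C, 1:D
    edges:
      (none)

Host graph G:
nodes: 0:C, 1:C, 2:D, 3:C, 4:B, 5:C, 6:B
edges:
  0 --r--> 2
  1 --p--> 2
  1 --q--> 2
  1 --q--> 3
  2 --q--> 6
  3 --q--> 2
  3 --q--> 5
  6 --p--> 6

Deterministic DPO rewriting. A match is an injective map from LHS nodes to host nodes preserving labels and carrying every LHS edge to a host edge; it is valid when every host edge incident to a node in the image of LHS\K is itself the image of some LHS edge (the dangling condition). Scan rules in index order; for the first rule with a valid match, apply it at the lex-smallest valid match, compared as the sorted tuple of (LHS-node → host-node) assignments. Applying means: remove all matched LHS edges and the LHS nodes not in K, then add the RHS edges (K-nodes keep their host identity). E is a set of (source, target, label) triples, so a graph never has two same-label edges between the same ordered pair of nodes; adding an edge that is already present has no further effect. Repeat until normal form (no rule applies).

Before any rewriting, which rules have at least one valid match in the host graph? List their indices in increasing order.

R0: 1 valid match — {0↦2, 1↦1, 2↦6}
R1: 1 valid match — {0↦3, 1↦2, 2↦5, 3↦4}

Answer: [R0,R1]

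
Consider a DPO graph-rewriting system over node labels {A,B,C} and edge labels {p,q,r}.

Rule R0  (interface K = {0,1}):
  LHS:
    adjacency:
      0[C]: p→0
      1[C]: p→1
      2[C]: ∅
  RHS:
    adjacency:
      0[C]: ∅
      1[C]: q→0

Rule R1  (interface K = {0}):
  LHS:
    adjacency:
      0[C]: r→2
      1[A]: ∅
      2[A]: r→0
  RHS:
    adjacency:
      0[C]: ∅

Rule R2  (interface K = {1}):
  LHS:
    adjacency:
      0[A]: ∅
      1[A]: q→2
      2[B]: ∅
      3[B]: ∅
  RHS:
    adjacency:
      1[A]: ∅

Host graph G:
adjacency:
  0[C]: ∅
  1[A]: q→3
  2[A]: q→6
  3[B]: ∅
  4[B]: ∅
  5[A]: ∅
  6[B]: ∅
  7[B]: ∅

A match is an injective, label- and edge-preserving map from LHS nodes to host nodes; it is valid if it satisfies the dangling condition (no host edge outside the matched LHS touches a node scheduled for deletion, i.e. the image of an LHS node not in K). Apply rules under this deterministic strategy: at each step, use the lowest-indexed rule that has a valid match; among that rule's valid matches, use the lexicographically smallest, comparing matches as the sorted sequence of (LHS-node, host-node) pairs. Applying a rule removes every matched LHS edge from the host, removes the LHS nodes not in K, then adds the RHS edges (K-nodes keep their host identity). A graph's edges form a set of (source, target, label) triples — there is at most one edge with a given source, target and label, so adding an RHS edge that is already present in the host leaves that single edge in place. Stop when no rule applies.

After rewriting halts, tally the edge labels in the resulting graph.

[0] host  ⇒  8 nodes, 2 edges  {1-q->3 2-q->6}
[1] R2 @ {0↦5, 1↦1, 2↦3, 3↦4}  ⇒  5 nodes, 1 edges  {2-q->6}
[2] R2 @ {0↦1, 1↦2, 2↦6, 3↦7}  ⇒  2 nodes, 0 edges  {∅}
halt: no rule applies after step 2
NF edges: []

Answer: (no edges)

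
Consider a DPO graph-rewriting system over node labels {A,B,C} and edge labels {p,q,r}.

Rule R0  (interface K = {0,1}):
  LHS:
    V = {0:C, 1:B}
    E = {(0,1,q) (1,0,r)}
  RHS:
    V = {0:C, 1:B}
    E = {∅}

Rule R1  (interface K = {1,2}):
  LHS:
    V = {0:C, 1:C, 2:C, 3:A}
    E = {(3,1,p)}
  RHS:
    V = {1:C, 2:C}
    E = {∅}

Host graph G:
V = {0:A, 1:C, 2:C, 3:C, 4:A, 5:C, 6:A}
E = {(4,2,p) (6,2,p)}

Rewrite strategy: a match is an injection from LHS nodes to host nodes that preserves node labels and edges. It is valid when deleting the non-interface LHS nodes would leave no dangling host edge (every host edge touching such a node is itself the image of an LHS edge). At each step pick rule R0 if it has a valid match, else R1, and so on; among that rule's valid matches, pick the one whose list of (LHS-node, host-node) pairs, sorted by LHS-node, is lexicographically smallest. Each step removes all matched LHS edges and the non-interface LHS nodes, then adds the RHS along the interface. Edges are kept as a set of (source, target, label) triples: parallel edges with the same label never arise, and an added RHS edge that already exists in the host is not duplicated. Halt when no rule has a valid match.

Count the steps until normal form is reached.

Answer: 2

Steps:
initial: |V|=7 |E|=2  E = 4-p->2 6-p->2
step 1: apply R1 at {0↦1, 1↦2, 2↦3, 3↦4}  → |V|=5 |E|=1  E = 6-p->2
step 2: apply R1 at {0↦3, 1↦2, 2↦5, 3↦6}  → |V|=3 |E|=0  E = ∅
normal form: no rule applies after step 2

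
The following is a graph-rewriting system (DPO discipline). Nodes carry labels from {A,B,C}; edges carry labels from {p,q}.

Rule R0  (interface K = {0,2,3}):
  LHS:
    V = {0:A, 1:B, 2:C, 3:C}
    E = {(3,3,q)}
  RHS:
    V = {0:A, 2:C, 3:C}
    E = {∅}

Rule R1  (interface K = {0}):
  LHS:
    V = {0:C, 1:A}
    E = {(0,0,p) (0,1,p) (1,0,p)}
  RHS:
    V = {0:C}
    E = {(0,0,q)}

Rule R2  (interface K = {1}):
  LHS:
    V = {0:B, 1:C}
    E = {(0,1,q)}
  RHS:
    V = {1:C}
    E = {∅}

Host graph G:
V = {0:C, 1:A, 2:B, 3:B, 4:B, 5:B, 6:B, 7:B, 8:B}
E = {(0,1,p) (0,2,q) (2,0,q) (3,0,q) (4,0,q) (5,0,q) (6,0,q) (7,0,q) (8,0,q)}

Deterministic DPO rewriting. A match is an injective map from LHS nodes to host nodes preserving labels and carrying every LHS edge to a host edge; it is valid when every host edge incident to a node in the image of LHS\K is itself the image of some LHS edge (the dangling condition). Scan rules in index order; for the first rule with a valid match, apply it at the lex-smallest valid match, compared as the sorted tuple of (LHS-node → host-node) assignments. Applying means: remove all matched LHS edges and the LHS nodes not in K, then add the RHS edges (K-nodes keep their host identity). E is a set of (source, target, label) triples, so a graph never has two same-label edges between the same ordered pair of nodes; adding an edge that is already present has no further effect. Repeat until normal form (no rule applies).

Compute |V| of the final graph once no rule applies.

Answer: 3

Rewrite trace:
start.  V:9 E:9  edges: 0-p->1 0-q->2 2-q->0 3-q->0 4-q->0 5-q->0 6-q->0 7-q->0 8-q->0
1. fire R2 via {0↦3, 1↦0}  →  V:8 E:8  edges: 0-p->1 0-q->2 2-q->0 4-q->0 5-q->0 6-q->0 7-q->0 8-q->0
2. fire R2 via {0↦4, 1↦0}  →  V:7 E:7  edges: 0-p->1 0-q->2 2-q->0 5-q->0 6-q->0 7-q->0 8-q->0
3. fire R2 via {0↦5, 1↦0}  →  V:6 E:6  edges: 0-p->1 0-q->2 2-q->0 6-q->0 7-q->0 8-q->0
4. fire R2 via {0↦6, 1↦0}  →  V:5 E:5  edges: 0-p->1 0-q->2 2-q->0 7-q->0 8-q->0
5. fire R2 via {0↦7, 1↦0}  →  V:4 E:4  edges: 0-p->1 0-q->2 2-q->0 8-q->0
6. fire R2 via {0↦8, 1↦0}  →  V:3 E:3  edges: 0-p->1 0-q->2 2-q->0
normal form: no rule applies after step 6
NF nodes: {0:C, 1:A, 2:B}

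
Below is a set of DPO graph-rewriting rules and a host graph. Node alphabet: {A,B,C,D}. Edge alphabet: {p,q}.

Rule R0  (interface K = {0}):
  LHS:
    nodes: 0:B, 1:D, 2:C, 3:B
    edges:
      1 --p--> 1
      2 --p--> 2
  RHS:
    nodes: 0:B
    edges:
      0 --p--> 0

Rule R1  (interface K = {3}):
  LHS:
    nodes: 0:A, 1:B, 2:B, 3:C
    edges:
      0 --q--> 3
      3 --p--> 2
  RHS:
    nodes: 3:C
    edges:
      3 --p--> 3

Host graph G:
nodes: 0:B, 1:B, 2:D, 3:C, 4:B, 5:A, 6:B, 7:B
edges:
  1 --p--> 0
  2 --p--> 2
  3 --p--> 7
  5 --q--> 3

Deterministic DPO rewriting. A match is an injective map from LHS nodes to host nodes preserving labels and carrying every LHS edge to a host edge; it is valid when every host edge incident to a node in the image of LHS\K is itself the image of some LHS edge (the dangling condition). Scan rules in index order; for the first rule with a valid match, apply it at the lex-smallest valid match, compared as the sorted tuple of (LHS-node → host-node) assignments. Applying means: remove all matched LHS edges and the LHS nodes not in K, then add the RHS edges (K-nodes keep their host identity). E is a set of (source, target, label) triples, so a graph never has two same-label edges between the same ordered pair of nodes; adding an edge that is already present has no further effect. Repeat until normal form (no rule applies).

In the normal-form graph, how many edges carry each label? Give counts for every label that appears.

Answer: p:2

Derivation:
start.  V:8 E:4  edges: 1-p->0 2-p->2 3-p->7 5-q->3
1. fire R1 via {0↦5, 1↦4, 2↦7, 3↦3}  →  V:5 E:3  edges: 1-p->0 2-p->2 3-p->3
2. fire R0 via {0↦0, 1↦2, 2↦3, 3↦6}  →  V:2 E:2  edges: 0-p->0 1-p->0
normal form: no rule applies after step 2
NF edges: [(0, 0, 'p'), (1, 0, 'p')]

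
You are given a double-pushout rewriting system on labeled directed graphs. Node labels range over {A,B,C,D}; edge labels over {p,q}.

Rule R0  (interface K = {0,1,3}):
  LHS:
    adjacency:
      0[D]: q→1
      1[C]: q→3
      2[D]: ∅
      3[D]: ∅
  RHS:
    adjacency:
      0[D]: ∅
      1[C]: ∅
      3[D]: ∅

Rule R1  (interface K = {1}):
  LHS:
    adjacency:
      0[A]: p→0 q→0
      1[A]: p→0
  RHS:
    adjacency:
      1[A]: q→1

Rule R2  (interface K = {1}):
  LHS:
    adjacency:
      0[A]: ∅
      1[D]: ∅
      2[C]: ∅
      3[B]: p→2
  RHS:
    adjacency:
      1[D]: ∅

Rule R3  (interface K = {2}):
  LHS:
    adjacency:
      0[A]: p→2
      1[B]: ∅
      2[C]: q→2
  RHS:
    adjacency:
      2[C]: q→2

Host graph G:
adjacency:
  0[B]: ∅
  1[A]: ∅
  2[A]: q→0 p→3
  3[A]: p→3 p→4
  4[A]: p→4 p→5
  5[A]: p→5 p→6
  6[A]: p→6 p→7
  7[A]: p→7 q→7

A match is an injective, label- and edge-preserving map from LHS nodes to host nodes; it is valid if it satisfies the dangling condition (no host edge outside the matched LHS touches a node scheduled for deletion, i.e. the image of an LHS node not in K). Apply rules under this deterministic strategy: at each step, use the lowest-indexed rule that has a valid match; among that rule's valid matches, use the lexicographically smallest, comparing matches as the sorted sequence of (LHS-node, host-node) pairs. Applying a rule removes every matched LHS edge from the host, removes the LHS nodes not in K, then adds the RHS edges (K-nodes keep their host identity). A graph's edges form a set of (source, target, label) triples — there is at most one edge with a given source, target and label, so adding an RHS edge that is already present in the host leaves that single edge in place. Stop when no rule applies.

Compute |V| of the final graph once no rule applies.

start.  V:8 E:12  edges: 2-q->0 2-p->3 3-p->3 3-p->4 4-p->4 4-p->5 5-p->5 5-p->6 6-p->6 6-p->7 7-p->7 7-q->7
1. fire R1 via {0↦7, 1↦6}  →  V:7 E:10  edges: 2-q->0 2-p->3 3-p->3 3-p->4 4-p->4 4-p->5 5-p->5 5-p->6 6-p->6 6-q->6
2. fire R1 via {0↦6, 1↦5}  →  V:6 E:8  edges: 2-q->0 2-p->3 3-p->3 3-p->4 4-p->4 4-p->5 5-p->5 5-q->5
3. fire R1 via {0↦5, 1↦4}  →  V:5 E:6  edges: 2-q->0 2-p->3 3-p->3 3-p->4 4-p->4 4-q->4
4. fire R1 via {0↦4, 1↦3}  →  V:4 E:4  edges: 2-q->0 2-p->3 3-p->3 3-q->3
5. fire R1 via {0↦3, 1↦2}  →  V:3 E:2  edges: 2-q->0 2-q->2
final graph: no rule applies after step 5
NF nodes: {0:B, 1:A, 2:A}

Answer: 3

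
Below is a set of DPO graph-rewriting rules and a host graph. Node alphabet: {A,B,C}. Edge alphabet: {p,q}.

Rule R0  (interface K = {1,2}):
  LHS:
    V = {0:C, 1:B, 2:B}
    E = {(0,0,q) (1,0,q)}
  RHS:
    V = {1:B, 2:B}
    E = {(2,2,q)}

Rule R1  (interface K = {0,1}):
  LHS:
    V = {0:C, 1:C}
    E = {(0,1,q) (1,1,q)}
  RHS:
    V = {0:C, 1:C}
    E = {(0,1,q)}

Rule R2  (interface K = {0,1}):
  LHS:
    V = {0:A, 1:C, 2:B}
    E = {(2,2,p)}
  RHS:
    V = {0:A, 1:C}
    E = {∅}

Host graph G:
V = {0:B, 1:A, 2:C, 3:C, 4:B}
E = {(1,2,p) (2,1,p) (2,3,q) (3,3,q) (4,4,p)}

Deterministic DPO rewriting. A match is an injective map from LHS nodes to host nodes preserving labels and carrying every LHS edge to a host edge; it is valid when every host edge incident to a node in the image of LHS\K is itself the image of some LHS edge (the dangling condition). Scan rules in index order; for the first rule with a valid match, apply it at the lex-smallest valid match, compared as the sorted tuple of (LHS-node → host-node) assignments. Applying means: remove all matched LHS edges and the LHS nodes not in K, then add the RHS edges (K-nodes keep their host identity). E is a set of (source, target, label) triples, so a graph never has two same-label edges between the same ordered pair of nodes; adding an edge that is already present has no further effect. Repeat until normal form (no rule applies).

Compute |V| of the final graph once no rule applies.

[0] host  ⇒  5 nodes, 5 edges  {1-p->2 2-p->1 2-q->3 3-q->3 4-p->4}
[1] R1 @ {0↦2, 1↦3}  ⇒  5 nodes, 4 edges  {1-p->2 2-p->1 2-q->3 4-p->4}
[2] R2 @ {0↦1, 1↦2, 2↦4}  ⇒  4 nodes, 3 edges  {1-p->2 2-p->1 2-q->3}
halt: no rule applies after step 2
NF nodes: {0:B, 1:A, 2:C, 3:C}

Answer: 4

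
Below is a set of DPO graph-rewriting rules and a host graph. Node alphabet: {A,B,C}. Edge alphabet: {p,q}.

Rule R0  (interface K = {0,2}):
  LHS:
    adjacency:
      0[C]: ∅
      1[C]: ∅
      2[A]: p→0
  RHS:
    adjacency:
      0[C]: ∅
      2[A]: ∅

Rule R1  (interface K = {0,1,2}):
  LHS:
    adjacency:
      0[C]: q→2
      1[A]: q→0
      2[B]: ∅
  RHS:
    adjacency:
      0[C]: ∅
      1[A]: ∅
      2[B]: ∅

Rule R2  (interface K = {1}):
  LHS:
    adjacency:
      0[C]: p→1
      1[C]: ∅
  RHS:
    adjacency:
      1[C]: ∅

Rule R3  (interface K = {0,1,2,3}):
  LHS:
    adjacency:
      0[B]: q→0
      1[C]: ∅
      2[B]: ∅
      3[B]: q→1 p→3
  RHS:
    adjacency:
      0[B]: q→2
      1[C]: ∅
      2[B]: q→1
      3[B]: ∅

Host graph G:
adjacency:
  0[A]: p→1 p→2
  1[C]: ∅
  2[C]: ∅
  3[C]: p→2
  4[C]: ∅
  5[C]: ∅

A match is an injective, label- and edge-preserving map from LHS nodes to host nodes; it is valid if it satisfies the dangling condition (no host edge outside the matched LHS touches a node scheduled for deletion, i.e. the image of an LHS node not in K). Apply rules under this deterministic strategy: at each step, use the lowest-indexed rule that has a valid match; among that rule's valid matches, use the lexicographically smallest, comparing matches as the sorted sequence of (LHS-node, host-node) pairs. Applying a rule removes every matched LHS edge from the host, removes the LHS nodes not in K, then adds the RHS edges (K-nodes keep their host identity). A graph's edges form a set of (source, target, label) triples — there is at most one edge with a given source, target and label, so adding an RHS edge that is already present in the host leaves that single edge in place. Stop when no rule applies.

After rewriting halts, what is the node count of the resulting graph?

Answer: 3

Rewrite trace:
start.  V:6 E:3  edges: 0-p->1 0-p->2 3-p->2
1. fire R0 via {0↦1, 1↦4, 2↦0}  →  V:5 E:2  edges: 0-p->2 3-p->2
2. fire R0 via {0↦2, 1↦1, 2↦0}  →  V:4 E:1  edges: 3-p->2
3. fire R2 via {0↦3, 1↦2}  →  V:3 E:0  edges: ∅
normal form: no rule applies after step 3
NF nodes: {0:A, 2:C, 5:C}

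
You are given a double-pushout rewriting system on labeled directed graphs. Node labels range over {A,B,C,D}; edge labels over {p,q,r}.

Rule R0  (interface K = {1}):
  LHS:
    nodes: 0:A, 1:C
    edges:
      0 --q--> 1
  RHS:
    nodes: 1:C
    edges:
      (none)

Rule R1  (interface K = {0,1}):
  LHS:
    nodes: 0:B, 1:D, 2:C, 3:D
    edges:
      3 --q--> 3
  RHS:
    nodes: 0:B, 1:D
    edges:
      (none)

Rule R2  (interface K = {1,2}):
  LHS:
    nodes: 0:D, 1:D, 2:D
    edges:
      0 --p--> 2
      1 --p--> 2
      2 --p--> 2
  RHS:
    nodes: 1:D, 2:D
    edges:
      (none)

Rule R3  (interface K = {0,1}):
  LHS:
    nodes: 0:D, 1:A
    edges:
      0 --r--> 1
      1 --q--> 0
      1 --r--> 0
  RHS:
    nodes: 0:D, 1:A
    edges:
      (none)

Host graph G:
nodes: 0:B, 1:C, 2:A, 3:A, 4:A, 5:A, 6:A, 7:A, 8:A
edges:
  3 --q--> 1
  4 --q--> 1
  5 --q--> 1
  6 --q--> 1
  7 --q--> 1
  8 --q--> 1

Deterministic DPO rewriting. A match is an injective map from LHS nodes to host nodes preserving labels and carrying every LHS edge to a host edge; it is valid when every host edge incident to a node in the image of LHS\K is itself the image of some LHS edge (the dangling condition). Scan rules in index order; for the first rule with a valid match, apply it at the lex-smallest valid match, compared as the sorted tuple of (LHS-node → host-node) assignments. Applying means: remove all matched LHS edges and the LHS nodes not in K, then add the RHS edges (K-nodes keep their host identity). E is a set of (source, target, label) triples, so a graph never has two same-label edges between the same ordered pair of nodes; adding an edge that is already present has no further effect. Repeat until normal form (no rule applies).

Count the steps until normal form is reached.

Answer: 6

Steps:
[0] host  ⇒  9 nodes, 6 edges  {3-q->1 4-q->1 5-q->1 6-q->1 7-q->1 8-q->1}
[1] R0 @ {0↦3, 1↦1}  ⇒  8 nodes, 5 edges  {4-q->1 5-q->1 6-q->1 7-q->1 8-q->1}
[2] R0 @ {0↦4, 1↦1}  ⇒  7 nodes, 4 edges  {5-q->1 6-q->1 7-q->1 8-q->1}
[3] R0 @ {0↦5, 1↦1}  ⇒  6 nodes, 3 edges  {6-q->1 7-q->1 8-q->1}
[4] R0 @ {0↦6, 1↦1}  ⇒  5 nodes, 2 edges  {7-q->1 8-q->1}
[5] R0 @ {0↦7, 1↦1}  ⇒  4 nodes, 1 edges  {8-q->1}
[6] R0 @ {0↦8, 1↦1}  ⇒  3 nodes, 0 edges  {∅}
normal form: no rule applies after step 6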